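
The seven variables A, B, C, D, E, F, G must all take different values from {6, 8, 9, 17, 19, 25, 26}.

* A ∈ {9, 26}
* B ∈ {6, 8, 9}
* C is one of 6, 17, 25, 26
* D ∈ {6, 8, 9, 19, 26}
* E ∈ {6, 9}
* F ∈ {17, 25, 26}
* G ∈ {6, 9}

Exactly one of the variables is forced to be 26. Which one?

A

The 7 variables together cover exactly {6, 8, 9, 17, 19, 25, 26} — 7 values for 7 variables — and 19 appears only in D's list, so D = 19.
Among the 6 still-open variables, 8 fits only B (and all 6 values in {6, 8, 9, 17, 25, 26} must be used), so B = 8.
E and G share exactly the 2 values {6, 9}; by pigeonhole those values go to them, so strike 6, 9 from A, C.
So 26 goes to A.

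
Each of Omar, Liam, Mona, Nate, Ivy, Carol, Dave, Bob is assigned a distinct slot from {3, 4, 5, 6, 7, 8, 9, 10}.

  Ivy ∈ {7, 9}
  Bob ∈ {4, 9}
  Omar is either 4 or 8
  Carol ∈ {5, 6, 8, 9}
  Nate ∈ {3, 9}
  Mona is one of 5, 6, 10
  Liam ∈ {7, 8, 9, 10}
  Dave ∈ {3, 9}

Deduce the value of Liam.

10

The 2 variables Nate and Dave are confined to {3, 9}, which locks those values in; drop them from Liam, Ivy, Carol, Bob.
That leaves Ivy = 7. So Liam can't be 7.
That leaves Bob = 4. Strike 4 from Omar.
Omar's domain is down to {8}, so Omar = 8. Eliminate 8 elsewhere: Liam, Carol.
So Liam = 10.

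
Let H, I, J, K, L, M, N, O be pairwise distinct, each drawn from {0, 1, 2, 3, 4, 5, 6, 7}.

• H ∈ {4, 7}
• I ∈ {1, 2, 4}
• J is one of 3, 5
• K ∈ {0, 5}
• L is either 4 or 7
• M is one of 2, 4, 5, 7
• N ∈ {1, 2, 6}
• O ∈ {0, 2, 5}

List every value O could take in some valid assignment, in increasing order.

0, 2, 5

The 8 variables together cover exactly {0, 1, 2, 3, 4, 5, 6, 7} — 8 values for 8 variables — and 3 appears only in J's list, so J = 3.
Among the 7 still-open variables, 6 fits only N (and all 7 values in {0, 1, 2, 4, 5, 6, 7} must be used), so N = 6.
The 6 still-open variables together cover exactly {0, 1, 2, 4, 5, 7} — 6 values for 6 variables — and 1 appears only in I's list, so I = 1.
The 2 variables H and L are confined to {4, 7}, which locks those values in; drop them from M.
No further eliminations apply; O can still be any of 0, 2, 5.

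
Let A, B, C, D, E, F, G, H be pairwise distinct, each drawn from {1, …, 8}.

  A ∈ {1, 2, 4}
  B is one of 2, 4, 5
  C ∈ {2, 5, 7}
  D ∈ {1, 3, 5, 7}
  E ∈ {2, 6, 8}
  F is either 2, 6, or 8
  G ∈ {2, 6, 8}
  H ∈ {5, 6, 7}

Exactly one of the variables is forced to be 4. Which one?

The 8 variables draw from only 8 values {1, 2, 3, 4, 5, 6, 7, 8}, so each is used; only D can be 3, hence D = 3.
Among the 7 still-open variables, 1 fits only A (and all 7 values in {1, 2, 4, 5, 6, 7, 8} must be used), so A = 1.
Among the 6 still-open variables, 4 fits only B (and all 6 values in {2, 4, 5, 6, 7, 8} must be used), so B = 4.

B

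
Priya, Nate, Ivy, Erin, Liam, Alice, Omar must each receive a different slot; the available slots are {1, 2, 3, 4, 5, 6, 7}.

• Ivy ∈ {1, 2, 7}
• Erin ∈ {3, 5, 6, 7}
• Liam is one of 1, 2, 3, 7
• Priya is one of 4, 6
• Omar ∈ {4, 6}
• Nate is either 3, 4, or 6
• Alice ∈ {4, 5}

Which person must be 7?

Erin

The 2 variables Priya and Omar are confined to {4, 6}, which locks those values in; drop them from Nate, Erin, Alice.
Nate has just one choice, so Nate = 3. Eliminate 3 elsewhere: Erin, Liam.
Alice's domain is down to {5}, so Alice = 5. Eliminate 5 elsewhere: Erin.
So 7 goes to Erin.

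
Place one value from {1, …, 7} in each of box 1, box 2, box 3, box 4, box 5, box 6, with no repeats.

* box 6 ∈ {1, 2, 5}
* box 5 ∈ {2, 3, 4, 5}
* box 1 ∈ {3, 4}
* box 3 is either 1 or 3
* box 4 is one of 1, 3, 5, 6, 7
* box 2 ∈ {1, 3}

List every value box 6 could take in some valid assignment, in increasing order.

box 2 and box 3 between them cover only {1, 3} — a naked pair. Remove those values from box 1, box 4, box 5, box 6.
box 1 has just one choice, so box 1 = 4. Remove 4 from box 5.
box 5 and box 6 share exactly the 2 values {2, 5}; by pigeonhole those values go to them, so strike 2, 5 from box 4.
No further eliminations apply; box 6 can still be any of 2, 5.

2, 5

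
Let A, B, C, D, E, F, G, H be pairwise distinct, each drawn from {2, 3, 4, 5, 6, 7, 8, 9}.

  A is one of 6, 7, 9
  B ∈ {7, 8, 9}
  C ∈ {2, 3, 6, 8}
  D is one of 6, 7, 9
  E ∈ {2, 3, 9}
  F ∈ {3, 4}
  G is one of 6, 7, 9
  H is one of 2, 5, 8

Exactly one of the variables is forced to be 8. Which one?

The 8 variables draw from only 8 values {2, 3, 4, 5, 6, 7, 8, 9}, so each is used; only F can be 4, hence F = 4.
The 7 still-open variables together cover exactly {2, 3, 5, 6, 7, 8, 9} — 7 values for 7 variables — and 5 appears only in H's list, so H = 5.
A, D, G share exactly the 3 values {6, 7, 9}; by pigeonhole those values go to them, so strike 6, 7, 9 from B, C, E.
So 8 goes to B.

B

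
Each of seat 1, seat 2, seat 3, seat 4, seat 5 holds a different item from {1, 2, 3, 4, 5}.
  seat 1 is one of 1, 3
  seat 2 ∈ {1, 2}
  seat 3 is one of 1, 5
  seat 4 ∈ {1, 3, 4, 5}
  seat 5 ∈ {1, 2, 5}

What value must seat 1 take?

The 5 variables together cover exactly {1, 2, 3, 4, 5} — 5 values for 5 variables — and 4 appears only in seat 4's list, so seat 4 = 4.
Among the 4 still-open variables, 3 fits only seat 1 (and all 4 values in {1, 2, 3, 5} must be used), so seat 1 = 3.

3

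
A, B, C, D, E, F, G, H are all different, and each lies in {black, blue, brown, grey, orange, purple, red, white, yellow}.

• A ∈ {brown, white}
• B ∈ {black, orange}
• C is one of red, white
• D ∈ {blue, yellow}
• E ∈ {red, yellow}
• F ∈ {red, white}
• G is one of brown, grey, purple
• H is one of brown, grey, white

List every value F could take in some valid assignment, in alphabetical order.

C and F share exactly the 2 values {red, white}; by pigeonhole those values go to them, so strike red, white from A, E, H.
A's domain is down to {brown}, so A = brown. Remove brown from G, H.
That leaves E = yellow. Remove yellow from D.
That leaves H = grey. So G can't be grey.
That leaves D = blue.
G has just one choice, so G = purple.
No further eliminations apply; F can still be any of red, white.

red, white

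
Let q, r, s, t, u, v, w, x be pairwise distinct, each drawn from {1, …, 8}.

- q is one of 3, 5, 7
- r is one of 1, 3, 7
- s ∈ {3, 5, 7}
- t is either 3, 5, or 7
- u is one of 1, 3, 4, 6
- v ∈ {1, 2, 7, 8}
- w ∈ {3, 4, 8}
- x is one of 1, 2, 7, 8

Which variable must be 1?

Among the 8 variables, 6 fits only u (and all 8 values in {1, 2, 3, 4, 5, 6, 7, 8} must be used), so u = 6.
Among the 7 still-open variables, 4 fits only w (and all 7 values in {1, 2, 3, 4, 5, 7, 8} must be used), so w = 4.
q, s, t between them cover only {3, 5, 7} — a naked triple. Remove those values from r, v, x.
So 1 goes to r.

r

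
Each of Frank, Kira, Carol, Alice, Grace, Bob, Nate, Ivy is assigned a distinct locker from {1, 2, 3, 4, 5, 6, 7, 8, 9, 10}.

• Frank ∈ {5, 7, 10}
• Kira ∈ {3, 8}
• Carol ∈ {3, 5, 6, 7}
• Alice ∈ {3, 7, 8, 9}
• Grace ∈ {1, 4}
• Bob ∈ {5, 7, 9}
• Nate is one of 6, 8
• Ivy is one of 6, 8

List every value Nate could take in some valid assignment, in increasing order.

6, 8

Nate and Ivy share exactly the 2 values {6, 8}; by pigeonhole those values go to them, so strike 6, 8 from Kira, Carol, Alice.
Kira has just one choice, so Kira = 3. Remove 3 from Carol, Alice.
Carol, Alice, Bob share exactly the 3 values {5, 7, 9}; by pigeonhole those values go to them, so strike 5, 7, 9 from Frank.
Frank must be 10 (only option left).
No further eliminations apply; Nate can still be any of 6, 8.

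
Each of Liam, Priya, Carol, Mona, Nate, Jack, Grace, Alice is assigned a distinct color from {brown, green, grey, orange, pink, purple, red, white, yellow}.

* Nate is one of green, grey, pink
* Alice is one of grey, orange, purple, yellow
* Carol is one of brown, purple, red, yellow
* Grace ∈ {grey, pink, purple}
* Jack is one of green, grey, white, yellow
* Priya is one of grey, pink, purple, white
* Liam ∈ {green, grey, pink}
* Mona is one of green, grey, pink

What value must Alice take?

orange

The 3 variables Liam, Mona, Nate are confined to {green, grey, pink}, which locks those values in; drop them from Priya, Jack, Grace, Alice.
Grace must be purple (only option left). Remove purple from Priya, Carol, Alice.
That leaves Priya = white. So Jack can't be white.
Jack has just one choice, so Jack = yellow. Eliminate yellow elsewhere: Carol, Alice.
So Alice = orange.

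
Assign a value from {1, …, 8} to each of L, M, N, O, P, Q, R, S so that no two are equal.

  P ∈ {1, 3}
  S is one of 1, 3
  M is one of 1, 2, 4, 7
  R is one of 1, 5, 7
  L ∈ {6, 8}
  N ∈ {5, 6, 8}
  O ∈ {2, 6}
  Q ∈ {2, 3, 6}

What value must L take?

Among the 8 variables, 4 fits only M (and all 8 values in {1, 2, 3, 4, 5, 6, 7, 8} must be used), so M = 4.
The 7 still-open variables together cover exactly {1, 2, 3, 5, 6, 7, 8} — 7 values for 7 variables — and 7 appears only in R's list, so R = 7.
The 6 still-open variables together cover exactly {1, 2, 3, 5, 6, 8} — 6 values for 6 variables — and 5 appears only in N's list, so N = 5.
The 5 still-open variables together cover exactly {1, 2, 3, 6, 8} — 5 values for 5 variables — and 8 appears only in L's list, so L = 8.

8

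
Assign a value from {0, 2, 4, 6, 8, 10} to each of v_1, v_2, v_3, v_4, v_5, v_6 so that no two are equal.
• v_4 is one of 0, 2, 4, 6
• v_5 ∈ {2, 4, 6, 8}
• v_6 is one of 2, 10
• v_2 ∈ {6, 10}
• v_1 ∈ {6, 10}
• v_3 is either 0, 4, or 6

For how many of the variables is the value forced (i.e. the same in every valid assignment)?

2

Among the 6 variables, 8 fits only v_5 (and all 6 values in {0, 2, 4, 6, 8, 10} must be used), so v_5 = 8.
v_1 and v_2 between them cover only {6, 10} — a naked pair. Remove those values from v_3, v_4, v_6.
v_6's domain is down to {2}, so v_6 = 2. Remove 2 from v_4.
Determined: v_5=8, v_6=2. The other variables each still have more than one consistent value. That makes 2.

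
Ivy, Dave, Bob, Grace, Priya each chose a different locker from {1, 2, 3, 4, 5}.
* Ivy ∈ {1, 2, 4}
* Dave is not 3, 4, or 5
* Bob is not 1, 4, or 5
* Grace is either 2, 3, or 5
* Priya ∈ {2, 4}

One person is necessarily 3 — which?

The 5 variables together cover exactly {1, 2, 3, 4, 5} — 5 values for 5 variables — and 5 appears only in Grace's list, so Grace = 5.
Among the 4 still-open variables, 3 fits only Bob (and all 4 values in {1, 2, 3, 4} must be used), so Bob = 3.

Bob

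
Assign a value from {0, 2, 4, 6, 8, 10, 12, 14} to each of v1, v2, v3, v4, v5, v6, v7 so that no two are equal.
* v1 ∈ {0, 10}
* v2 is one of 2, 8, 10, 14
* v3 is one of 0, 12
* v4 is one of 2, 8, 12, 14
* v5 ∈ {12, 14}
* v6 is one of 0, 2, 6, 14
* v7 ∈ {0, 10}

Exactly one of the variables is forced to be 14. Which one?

The 7 variables together cover exactly {0, 2, 6, 8, 10, 12, 14} — 7 values for 7 variables — and 6 appears only in v6's list, so v6 = 6.
v1 and v7 between them cover only {0, 10} — a naked pair. Remove those values from v2, v3.
That leaves v3 = 12. Remove 12 from v4, v5.
So 14 goes to v5.

v5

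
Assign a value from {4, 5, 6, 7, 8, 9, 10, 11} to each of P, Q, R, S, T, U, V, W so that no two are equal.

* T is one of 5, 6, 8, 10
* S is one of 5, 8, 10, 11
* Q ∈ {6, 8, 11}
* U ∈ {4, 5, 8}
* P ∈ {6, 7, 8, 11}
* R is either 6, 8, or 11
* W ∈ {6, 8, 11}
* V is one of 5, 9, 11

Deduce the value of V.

The 8 variables draw from only 8 values {4, 5, 6, 7, 8, 9, 10, 11}, so each is used; only U can be 4, hence U = 4.
The 7 still-open variables together cover exactly {5, 6, 7, 8, 9, 10, 11} — 7 values for 7 variables — and 7 appears only in P's list, so P = 7.
The 6 still-open variables draw from only 6 values {5, 6, 8, 9, 10, 11}, so each is used; only V can be 9, hence V = 9.

9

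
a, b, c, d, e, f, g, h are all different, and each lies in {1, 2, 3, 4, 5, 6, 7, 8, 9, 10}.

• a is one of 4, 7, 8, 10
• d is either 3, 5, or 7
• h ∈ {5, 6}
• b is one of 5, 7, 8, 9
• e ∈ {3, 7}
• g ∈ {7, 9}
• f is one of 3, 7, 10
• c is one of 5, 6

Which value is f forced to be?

Among the 8 variables, 4 fits only a (and all 8 values in {3, 4, 5, 6, 7, 8, 9, 10} must be used), so a = 4.
The 7 still-open variables draw from only 7 values {3, 5, 6, 7, 8, 9, 10}, so each is used; only b can be 8, hence b = 8.
Among the 6 still-open variables, 9 fits only g (and all 6 values in {3, 5, 6, 7, 9, 10} must be used), so g = 9.
The 5 still-open variables draw from only 5 values {3, 5, 6, 7, 10}, so each is used; only f can be 10, hence f = 10.

10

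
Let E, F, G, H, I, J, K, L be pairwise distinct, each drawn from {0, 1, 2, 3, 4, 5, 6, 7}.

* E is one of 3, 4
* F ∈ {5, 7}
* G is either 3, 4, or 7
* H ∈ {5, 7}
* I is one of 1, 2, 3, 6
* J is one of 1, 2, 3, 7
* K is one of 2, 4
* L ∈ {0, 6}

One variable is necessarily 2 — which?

The 8 variables draw from only 8 values {0, 1, 2, 3, 4, 5, 6, 7}, so each is used; only L can be 0, hence L = 0.
The 7 still-open variables draw from only 7 values {1, 2, 3, 4, 5, 6, 7}, so each is used; only I can be 6, hence I = 6.
The 6 still-open variables draw from only 6 values {1, 2, 3, 4, 5, 7}, so each is used; only J can be 1, hence J = 1.
The 5 still-open variables draw from only 5 values {2, 3, 4, 5, 7}, so each is used; only K can be 2, hence K = 2.

K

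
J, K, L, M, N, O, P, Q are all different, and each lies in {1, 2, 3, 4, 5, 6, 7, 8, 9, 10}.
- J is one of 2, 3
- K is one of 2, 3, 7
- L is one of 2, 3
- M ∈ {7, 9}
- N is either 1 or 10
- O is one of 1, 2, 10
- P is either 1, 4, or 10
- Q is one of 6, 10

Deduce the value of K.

7

The 8 variables together cover exactly {1, 2, 3, 4, 6, 7, 9, 10} — 8 values for 8 variables — and 4 appears only in P's list, so P = 4.
The 7 still-open variables together cover exactly {1, 2, 3, 6, 7, 9, 10} — 7 values for 7 variables — and 6 appears only in Q's list, so Q = 6.
The 6 still-open variables together cover exactly {1, 2, 3, 7, 9, 10} — 6 values for 6 variables — and 9 appears only in M's list, so M = 9.
The 5 still-open variables together cover exactly {1, 2, 3, 7, 10} — 5 values for 5 variables — and 7 appears only in K's list, so K = 7.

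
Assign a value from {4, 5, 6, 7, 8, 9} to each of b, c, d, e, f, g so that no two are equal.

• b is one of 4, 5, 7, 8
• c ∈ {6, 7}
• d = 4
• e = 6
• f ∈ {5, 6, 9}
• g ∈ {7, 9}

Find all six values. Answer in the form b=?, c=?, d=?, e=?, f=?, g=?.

d must be 4 (only option left). Remove 4 from b.
e's domain is down to {6}, so e = 6. So c, f can't be 6.
c's domain is down to {7}, so c = 7. Remove 7 from b, g.
g's domain is down to {9}, so g = 9. Eliminate 9 elsewhere: f.
That leaves f = 5. Strike 5 from b.
b has just one choice, so b = 8.

b=8, c=7, d=4, e=6, f=5, g=9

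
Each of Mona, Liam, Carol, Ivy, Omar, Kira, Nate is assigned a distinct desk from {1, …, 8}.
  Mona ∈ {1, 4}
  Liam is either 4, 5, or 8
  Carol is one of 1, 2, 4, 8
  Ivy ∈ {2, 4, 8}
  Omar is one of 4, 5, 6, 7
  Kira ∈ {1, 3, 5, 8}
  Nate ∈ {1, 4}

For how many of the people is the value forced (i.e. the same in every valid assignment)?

Mona and Nate share exactly the 2 values {1, 4}; by pigeonhole those values go to them, so strike 1, 4 from Liam, Carol, Ivy, Omar, Kira.
Carol and Ivy between them cover only {2, 8} — a naked pair. Remove those values from Liam, Kira.
Liam has just one choice, so Liam = 5. Strike 5 from Omar, Kira.
That leaves Kira = 3.
Determined: Liam=5, Kira=3. The other people each still have more than one consistent value. That makes 2.

2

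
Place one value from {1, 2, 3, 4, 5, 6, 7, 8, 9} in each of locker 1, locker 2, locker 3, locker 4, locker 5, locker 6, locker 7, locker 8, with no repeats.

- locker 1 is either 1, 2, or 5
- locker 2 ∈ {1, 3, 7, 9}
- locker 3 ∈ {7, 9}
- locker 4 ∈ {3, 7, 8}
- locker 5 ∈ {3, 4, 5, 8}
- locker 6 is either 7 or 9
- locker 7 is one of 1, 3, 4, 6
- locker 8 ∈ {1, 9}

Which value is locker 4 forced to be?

8

locker 3 and locker 6 between them cover only {7, 9} — a naked pair. Remove those values from locker 2, locker 4, locker 8.
That leaves locker 8 = 1. Eliminate 1 elsewhere: locker 1, locker 2, locker 7.
That leaves locker 2 = 3. Eliminate 3 elsewhere: locker 4, locker 5, locker 7.
So locker 4 = 8.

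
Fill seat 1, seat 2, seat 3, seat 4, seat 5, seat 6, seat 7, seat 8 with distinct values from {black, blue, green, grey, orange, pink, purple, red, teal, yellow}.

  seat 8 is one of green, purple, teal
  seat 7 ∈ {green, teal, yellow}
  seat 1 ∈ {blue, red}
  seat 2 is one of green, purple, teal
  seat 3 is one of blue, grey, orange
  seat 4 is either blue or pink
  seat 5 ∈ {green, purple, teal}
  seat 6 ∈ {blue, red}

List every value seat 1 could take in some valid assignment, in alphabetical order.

blue, red

seat 1 and seat 6 share exactly the 2 values {blue, red}; by pigeonhole those values go to them, so strike blue, red from seat 3, seat 4.
seat 4's domain is down to {pink}, so seat 4 = pink.
seat 2, seat 5, seat 8 between them cover only {green, purple, teal} — a naked triple. Remove those values from seat 7.
That leaves seat 7 = yellow.
No further eliminations apply; seat 1 can still be any of blue, red.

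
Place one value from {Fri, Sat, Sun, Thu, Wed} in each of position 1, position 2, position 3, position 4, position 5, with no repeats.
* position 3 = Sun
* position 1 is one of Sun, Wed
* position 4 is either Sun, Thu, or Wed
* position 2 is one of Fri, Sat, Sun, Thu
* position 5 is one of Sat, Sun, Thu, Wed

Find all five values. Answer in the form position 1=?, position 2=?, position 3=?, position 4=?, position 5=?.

position 3 has just one choice, so position 3 = Sun. Remove Sun from position 1, position 2, position 4, position 5.
position 1 has just one choice, so position 1 = Wed. So position 4, position 5 can't be Wed.
position 4 must be Thu (only option left). Eliminate Thu elsewhere: position 2, position 5.
position 5's domain is down to {Sat}, so position 5 = Sat. Remove Sat from position 2.
position 2's domain is down to {Fri}, so position 2 = Fri.

position 1=Wed, position 2=Fri, position 3=Sun, position 4=Thu, position 5=Sat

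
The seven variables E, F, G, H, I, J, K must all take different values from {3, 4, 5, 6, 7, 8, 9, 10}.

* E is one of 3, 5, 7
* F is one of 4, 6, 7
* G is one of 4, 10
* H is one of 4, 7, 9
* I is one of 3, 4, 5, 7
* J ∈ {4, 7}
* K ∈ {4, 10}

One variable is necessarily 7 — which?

The 7 variables draw from only 7 values {3, 4, 5, 6, 7, 9, 10}, so each is used; only F can be 6, hence F = 6.
The 6 still-open variables draw from only 6 values {3, 4, 5, 7, 9, 10}, so each is used; only H can be 9, hence H = 9.
G and K share exactly the 2 values {4, 10}; by pigeonhole those values go to them, so strike 4, 10 from I, J.
So 7 goes to J.

J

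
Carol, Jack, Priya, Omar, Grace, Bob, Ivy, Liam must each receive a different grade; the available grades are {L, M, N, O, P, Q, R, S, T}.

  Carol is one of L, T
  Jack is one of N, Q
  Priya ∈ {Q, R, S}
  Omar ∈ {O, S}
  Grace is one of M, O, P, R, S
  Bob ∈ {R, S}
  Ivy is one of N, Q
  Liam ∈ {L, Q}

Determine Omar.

The 2 variables Jack and Ivy are confined to {N, Q}, which locks those values in; drop them from Priya, Liam.
That leaves Liam = L. Remove L from Carol.
Carol has just one choice, so Carol = T.
Priya and Bob share exactly the 2 values {R, S}; by pigeonhole those values go to them, so strike R, S from Omar, Grace.
So Omar = O.

O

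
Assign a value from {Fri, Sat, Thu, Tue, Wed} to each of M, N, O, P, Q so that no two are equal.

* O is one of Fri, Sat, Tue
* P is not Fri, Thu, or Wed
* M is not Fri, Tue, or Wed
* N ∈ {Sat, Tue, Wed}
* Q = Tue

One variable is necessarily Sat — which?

Q's domain is down to {Tue}, so Q = Tue. Eliminate Tue elsewhere: N, O, P.
So Sat goes to P.

P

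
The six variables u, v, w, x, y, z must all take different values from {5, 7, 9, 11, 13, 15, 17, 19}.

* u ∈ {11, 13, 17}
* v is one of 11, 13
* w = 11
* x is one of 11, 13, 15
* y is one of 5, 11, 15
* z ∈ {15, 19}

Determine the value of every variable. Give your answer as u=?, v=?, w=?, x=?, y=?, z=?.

w's domain is down to {11}, so w = 11. Strike 11 from u, v, x, y.
v has just one choice, so v = 13. So u, x can't be 13.
x must be 15 (only option left). Eliminate 15 elsewhere: y, z.
y has just one choice, so y = 5.
That leaves z = 19.
u has just one choice, so u = 17.

u=17, v=13, w=11, x=15, y=5, z=19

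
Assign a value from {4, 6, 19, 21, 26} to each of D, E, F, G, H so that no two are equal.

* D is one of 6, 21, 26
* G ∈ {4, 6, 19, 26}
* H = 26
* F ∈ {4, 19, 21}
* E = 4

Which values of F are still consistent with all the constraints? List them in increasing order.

19, 21

E's domain is down to {4}, so E = 4. Remove 4 from F, G.
H has just one choice, so H = 26. Strike 26 from D, G.
No further eliminations apply; F can still be any of 19, 21.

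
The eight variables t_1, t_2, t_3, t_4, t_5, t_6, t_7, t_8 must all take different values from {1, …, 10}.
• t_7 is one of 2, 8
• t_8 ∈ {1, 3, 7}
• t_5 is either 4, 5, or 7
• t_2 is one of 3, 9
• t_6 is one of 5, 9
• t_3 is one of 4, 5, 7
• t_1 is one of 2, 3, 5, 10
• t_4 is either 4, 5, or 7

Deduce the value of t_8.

t_3, t_4, t_5 between them cover only {4, 5, 7} — a naked triple. Remove those values from t_1, t_6, t_8.
That leaves t_6 = 9. So t_2 can't be 9.
t_2 must be 3 (only option left). Eliminate 3 elsewhere: t_1, t_8.
So t_8 = 1.

1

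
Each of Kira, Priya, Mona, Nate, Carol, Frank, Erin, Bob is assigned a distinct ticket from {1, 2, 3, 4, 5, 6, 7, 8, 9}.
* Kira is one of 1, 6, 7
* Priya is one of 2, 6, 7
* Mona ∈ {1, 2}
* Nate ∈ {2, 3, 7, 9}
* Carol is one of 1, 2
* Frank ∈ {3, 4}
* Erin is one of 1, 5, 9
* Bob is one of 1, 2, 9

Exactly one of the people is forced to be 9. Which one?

Among the 8 variables, 4 fits only Frank (and all 8 values in {1, 2, 3, 4, 5, 6, 7, 9} must be used), so Frank = 4.
The 7 still-open variables draw from only 7 values {1, 2, 3, 5, 6, 7, 9}, so each is used; only Nate can be 3, hence Nate = 3.
The 6 still-open variables together cover exactly {1, 2, 5, 6, 7, 9} — 6 values for 6 variables — and 5 appears only in Erin's list, so Erin = 5.
The 5 still-open variables together cover exactly {1, 2, 6, 7, 9} — 5 values for 5 variables — and 9 appears only in Bob's list, so Bob = 9.

Bob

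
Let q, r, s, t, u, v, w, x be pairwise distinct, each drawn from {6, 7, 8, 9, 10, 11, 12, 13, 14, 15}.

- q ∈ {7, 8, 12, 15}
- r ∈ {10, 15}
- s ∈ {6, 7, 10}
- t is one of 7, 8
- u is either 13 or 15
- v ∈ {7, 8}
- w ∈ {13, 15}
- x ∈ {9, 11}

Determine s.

The 2 variables t and v are confined to {7, 8}, which locks those values in; drop them from q, s.
The 2 variables u and w are confined to {13, 15}, which locks those values in; drop them from q, r.
That leaves q = 12.
r must be 10 (only option left). So s can't be 10.
So s = 6.

6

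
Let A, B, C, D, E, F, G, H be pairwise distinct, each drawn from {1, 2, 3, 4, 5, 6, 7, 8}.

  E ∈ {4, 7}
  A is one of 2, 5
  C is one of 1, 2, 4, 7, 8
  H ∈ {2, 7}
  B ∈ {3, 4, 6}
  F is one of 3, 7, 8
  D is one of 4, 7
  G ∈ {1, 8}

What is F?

3

The 8 variables draw from only 8 values {1, 2, 3, 4, 5, 6, 7, 8}, so each is used; only A can be 5, hence A = 5.
Among the 7 still-open variables, 6 fits only B (and all 7 values in {1, 2, 3, 4, 6, 7, 8} must be used), so B = 6.
The 6 still-open variables draw from only 6 values {1, 2, 3, 4, 7, 8}, so each is used; only F can be 3, hence F = 3.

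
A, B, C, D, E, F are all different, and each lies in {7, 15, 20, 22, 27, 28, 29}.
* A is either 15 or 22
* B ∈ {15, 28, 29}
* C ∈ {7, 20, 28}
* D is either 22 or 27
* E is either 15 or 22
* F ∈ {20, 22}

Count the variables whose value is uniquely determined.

A and E between them cover only {15, 22} — a naked pair. Remove those values from B, D, F.
D must be 27 (only option left).
That leaves F = 20. Remove 20 from C.
Determined: D=27, F=20. The other variables each still have more than one consistent value. That makes 2.

2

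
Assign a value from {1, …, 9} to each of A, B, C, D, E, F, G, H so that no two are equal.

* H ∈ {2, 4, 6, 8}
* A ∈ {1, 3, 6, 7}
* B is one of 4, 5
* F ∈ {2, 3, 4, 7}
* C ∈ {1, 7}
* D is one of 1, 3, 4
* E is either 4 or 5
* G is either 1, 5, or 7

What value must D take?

3

Among the 8 variables, 8 fits only H (and all 8 values in {1, 2, 3, 4, 5, 6, 7, 8} must be used), so H = 8.
The 7 still-open variables draw from only 7 values {1, 2, 3, 4, 5, 6, 7}, so each is used; only F can be 2, hence F = 2.
Among the 6 still-open variables, 6 fits only A (and all 6 values in {1, 3, 4, 5, 6, 7} must be used), so A = 6.
The 5 still-open variables draw from only 5 values {1, 3, 4, 5, 7}, so each is used; only D can be 3, hence D = 3.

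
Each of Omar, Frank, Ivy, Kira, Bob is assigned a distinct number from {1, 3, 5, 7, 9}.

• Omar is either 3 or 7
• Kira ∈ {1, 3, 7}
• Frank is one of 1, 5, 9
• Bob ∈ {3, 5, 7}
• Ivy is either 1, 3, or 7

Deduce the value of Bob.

5

Among the 5 variables, 9 fits only Frank (and all 5 values in {1, 3, 5, 7, 9} must be used), so Frank = 9.
The 4 still-open variables together cover exactly {1, 3, 5, 7} — 4 values for 4 variables — and 5 appears only in Bob's list, so Bob = 5.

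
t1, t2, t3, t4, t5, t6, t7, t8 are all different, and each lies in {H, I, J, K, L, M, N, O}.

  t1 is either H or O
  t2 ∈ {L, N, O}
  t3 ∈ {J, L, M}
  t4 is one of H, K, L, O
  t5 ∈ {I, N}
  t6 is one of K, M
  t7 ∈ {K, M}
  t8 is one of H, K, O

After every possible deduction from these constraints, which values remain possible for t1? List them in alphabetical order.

The 8 variables draw from only 8 values {H, I, J, K, L, M, N, O}, so each is used; only t5 can be I, hence t5 = I.
The 7 still-open variables together cover exactly {H, J, K, L, M, N, O} — 7 values for 7 variables — and J appears only in t3's list, so t3 = J.
The 6 still-open variables together cover exactly {H, K, L, M, N, O} — 6 values for 6 variables — and N appears only in t2's list, so t2 = N.
The 5 still-open variables together cover exactly {H, K, L, M, O} — 5 values for 5 variables — and L appears only in t4's list, so t4 = L.
t6 and t7 share exactly the 2 values {K, M}; by pigeonhole those values go to them, so strike K, M from t8.
No further eliminations apply; t1 can still be any of H, O.

H, O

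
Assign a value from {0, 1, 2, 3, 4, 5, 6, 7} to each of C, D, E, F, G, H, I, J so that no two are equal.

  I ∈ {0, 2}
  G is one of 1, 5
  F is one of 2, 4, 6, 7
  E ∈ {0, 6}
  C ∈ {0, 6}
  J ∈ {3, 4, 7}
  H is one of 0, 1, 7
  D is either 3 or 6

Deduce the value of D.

The 8 variables draw from only 8 values {0, 1, 2, 3, 4, 5, 6, 7}, so each is used; only G can be 5, hence G = 5.
The 7 still-open variables together cover exactly {0, 1, 2, 3, 4, 6, 7} — 7 values for 7 variables — and 1 appears only in H's list, so H = 1.
The 2 variables C and E are confined to {0, 6}, which locks those values in; drop them from D, F, I.
So D = 3.

3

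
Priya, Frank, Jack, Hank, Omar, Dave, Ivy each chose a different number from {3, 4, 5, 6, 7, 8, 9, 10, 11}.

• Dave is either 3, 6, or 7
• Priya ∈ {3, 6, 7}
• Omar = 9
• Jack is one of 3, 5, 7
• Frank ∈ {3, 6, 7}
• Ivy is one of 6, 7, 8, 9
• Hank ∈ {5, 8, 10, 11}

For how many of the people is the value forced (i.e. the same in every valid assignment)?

3

Omar must be 9 (only option left). Remove 9 from Ivy.
Priya, Frank, Dave between them cover only {3, 6, 7} — a naked triple. Remove those values from Jack, Ivy.
Jack must be 5 (only option left). Remove 5 from Hank.
Ivy has just one choice, so Ivy = 8. Remove 8 from Hank.
Determined: Jack=5, Omar=9, Ivy=8. The other people each still have more than one consistent value. That makes 3.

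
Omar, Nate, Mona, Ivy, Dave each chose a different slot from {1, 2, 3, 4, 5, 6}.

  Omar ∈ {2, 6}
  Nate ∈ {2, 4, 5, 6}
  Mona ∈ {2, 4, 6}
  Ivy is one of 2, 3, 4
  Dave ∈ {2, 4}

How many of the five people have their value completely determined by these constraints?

2

The 5 variables draw from only 5 values {2, 3, 4, 5, 6}, so each is used; only Ivy can be 3, hence Ivy = 3.
The 4 still-open variables together cover exactly {2, 4, 5, 6} — 4 values for 4 variables — and 5 appears only in Nate's list, so Nate = 5.
Determined: Nate=5, Ivy=3. The other people each still have more than one consistent value. That makes 2.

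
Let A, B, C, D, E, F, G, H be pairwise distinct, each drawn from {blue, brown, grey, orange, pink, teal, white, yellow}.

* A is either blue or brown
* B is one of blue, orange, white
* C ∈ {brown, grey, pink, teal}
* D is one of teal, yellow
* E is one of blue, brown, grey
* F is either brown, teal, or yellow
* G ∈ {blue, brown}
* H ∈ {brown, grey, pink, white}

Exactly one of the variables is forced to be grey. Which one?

The 8 variables draw from only 8 values {blue, brown, grey, orange, pink, teal, white, yellow}, so each is used; only B can be orange, hence B = orange.
Among the 7 still-open variables, white fits only H (and all 7 values in {blue, brown, grey, pink, teal, white, yellow} must be used), so H = white.
The 6 still-open variables draw from only 6 values {blue, brown, grey, pink, teal, yellow}, so each is used; only C can be pink, hence C = pink.
Among the 5 still-open variables, grey fits only E (and all 5 values in {blue, brown, grey, teal, yellow} must be used), so E = grey.

E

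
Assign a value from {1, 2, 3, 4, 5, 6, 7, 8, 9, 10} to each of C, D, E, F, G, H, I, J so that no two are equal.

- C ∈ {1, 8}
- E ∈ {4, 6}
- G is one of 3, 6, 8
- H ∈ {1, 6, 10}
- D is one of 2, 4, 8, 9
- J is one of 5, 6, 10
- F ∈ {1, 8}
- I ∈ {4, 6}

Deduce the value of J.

The 2 variables C and F are confined to {1, 8}, which locks those values in; drop them from D, G, H.
E and I between them cover only {4, 6} — a naked pair. Remove those values from D, G, H, J.
G's domain is down to {3}, so G = 3.
That leaves H = 10. Eliminate 10 elsewhere: J.
So J = 5.

5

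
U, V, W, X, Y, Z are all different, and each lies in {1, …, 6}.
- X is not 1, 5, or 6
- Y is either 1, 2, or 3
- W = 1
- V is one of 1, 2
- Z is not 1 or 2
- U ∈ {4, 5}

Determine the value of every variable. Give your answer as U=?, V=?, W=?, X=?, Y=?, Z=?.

U=5, V=2, W=1, X=4, Y=3, Z=6

W's domain is down to {1}, so W = 1. Strike 1 from V, Y.
V has just one choice, so V = 2. Strike 2 from X, Y.
Y's domain is down to {3}, so Y = 3. Strike 3 from X, Z.
X must be 4 (only option left). Eliminate 4 elsewhere: U, Z.
U's domain is down to {5}, so U = 5. Remove 5 from Z.
Z has just one choice, so Z = 6.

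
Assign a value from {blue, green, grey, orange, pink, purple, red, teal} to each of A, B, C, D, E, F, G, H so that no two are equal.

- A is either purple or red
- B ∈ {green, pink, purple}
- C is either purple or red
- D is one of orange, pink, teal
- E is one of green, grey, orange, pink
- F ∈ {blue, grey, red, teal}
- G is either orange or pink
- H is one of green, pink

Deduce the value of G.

orange

Among the 8 variables, blue fits only F (and all 8 values in {blue, green, grey, orange, pink, purple, red, teal} must be used), so F = blue.
The 7 still-open variables draw from only 7 values {green, grey, orange, pink, purple, red, teal}, so each is used; only E can be grey, hence E = grey.
The 6 still-open variables together cover exactly {green, orange, pink, purple, red, teal} — 6 values for 6 variables — and teal appears only in D's list, so D = teal.
The 5 still-open variables draw from only 5 values {green, orange, pink, purple, red}, so each is used; only G can be orange, hence G = orange.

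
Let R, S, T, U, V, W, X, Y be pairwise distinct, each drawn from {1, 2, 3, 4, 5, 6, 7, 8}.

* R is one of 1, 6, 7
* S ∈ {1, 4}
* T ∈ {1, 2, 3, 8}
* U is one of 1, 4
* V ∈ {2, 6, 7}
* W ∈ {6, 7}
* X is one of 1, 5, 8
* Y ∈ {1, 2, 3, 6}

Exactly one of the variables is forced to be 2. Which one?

The 8 variables draw from only 8 values {1, 2, 3, 4, 5, 6, 7, 8}, so each is used; only X can be 5, hence X = 5.
Among the 7 still-open variables, 8 fits only T (and all 7 values in {1, 2, 3, 4, 6, 7, 8} must be used), so T = 8.
Among the 6 still-open variables, 3 fits only Y (and all 6 values in {1, 2, 3, 4, 6, 7} must be used), so Y = 3.
Among the 5 still-open variables, 2 fits only V (and all 5 values in {1, 2, 4, 6, 7} must be used), so V = 2.

V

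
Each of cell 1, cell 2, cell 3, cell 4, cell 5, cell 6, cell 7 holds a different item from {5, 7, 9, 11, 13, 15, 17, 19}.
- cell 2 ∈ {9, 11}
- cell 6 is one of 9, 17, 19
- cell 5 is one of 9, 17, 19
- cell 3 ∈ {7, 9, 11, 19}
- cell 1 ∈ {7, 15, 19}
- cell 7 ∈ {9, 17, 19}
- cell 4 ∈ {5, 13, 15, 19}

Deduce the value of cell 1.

15

cell 5, cell 6, cell 7 between them cover only {9, 17, 19} — a naked triple. Remove those values from cell 1, cell 2, cell 3, cell 4.
That leaves cell 2 = 11. Strike 11 from cell 3.
cell 3 must be 7 (only option left). Strike 7 from cell 1.
So cell 1 = 15.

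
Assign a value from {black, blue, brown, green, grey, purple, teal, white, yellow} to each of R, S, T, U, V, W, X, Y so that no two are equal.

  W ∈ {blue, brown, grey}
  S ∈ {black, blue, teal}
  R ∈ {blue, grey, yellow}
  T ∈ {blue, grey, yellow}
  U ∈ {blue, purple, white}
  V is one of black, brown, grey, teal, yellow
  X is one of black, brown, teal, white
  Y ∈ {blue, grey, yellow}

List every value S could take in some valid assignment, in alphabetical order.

black, teal

The 8 variables together cover exactly {black, blue, brown, grey, purple, teal, white, yellow} — 8 values for 8 variables — and purple appears only in U's list, so U = purple.
Among the 7 still-open variables, white fits only X (and all 7 values in {black, blue, brown, grey, teal, white, yellow} must be used), so X = white.
The 3 variables R, T, Y are confined to {blue, grey, yellow}, which locks those values in; drop them from S, V, W.
W must be brown (only option left). Strike brown from V.
No further eliminations apply; S can still be any of black, teal.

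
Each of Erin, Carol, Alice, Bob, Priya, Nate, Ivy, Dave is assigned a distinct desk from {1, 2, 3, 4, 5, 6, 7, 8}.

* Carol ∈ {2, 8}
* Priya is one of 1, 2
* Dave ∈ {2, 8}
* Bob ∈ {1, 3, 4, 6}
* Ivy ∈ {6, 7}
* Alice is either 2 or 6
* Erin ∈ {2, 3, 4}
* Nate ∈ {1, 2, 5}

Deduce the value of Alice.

The 8 variables draw from only 8 values {1, 2, 3, 4, 5, 6, 7, 8}, so each is used; only Nate can be 5, hence Nate = 5.
Among the 7 still-open variables, 7 fits only Ivy (and all 7 values in {1, 2, 3, 4, 6, 7, 8} must be used), so Ivy = 7.
Carol and Dave between them cover only {2, 8} — a naked pair. Remove those values from Erin, Alice, Priya.
So Alice = 6.

6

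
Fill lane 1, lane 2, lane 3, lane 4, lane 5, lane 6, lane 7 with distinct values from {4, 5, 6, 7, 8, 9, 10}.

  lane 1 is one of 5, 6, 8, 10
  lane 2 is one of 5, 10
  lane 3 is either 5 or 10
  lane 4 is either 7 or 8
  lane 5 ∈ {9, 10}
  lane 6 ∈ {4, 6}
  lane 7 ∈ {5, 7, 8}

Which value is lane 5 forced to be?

The 7 variables together cover exactly {4, 5, 6, 7, 8, 9, 10} — 7 values for 7 variables — and 4 appears only in lane 6's list, so lane 6 = 4.
The 6 still-open variables together cover exactly {5, 6, 7, 8, 9, 10} — 6 values for 6 variables — and 6 appears only in lane 1's list, so lane 1 = 6.
The 5 still-open variables together cover exactly {5, 7, 8, 9, 10} — 5 values for 5 variables — and 9 appears only in lane 5's list, so lane 5 = 9.

9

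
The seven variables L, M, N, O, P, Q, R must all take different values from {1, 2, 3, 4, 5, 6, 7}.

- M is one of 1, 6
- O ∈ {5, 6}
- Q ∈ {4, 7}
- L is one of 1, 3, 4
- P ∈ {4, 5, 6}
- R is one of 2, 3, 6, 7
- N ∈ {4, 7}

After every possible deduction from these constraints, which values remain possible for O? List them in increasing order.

5, 6

The 7 variables draw from only 7 values {1, 2, 3, 4, 5, 6, 7}, so each is used; only R can be 2, hence R = 2.
Among the 6 still-open variables, 3 fits only L (and all 6 values in {1, 3, 4, 5, 6, 7} must be used), so L = 3.
The 5 still-open variables together cover exactly {1, 4, 5, 6, 7} — 5 values for 5 variables — and 1 appears only in M's list, so M = 1.
The 2 variables N and Q are confined to {4, 7}, which locks those values in; drop them from P.
No further eliminations apply; O can still be any of 5, 6.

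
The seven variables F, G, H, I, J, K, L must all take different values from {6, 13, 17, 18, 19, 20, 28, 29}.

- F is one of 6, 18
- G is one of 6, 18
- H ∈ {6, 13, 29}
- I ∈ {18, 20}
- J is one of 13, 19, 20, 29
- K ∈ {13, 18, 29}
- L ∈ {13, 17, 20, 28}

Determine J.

The 2 variables F and G are confined to {6, 18}, which locks those values in; drop them from H, I, K.
I's domain is down to {20}, so I = 20. Strike 20 from J, L.
The 2 variables H and K are confined to {13, 29}, which locks those values in; drop them from J, L.
So J = 19.

19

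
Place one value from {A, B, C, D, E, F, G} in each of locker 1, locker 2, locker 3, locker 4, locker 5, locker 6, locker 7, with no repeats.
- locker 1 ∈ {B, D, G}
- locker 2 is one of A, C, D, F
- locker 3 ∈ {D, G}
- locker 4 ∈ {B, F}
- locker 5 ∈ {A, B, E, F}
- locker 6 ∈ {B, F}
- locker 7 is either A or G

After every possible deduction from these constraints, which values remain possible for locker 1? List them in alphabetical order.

The 7 variables together cover exactly {A, B, C, D, E, F, G} — 7 values for 7 variables — and C appears only in locker 2's list, so locker 2 = C.
The 6 still-open variables draw from only 6 values {A, B, D, E, F, G}, so each is used; only locker 5 can be E, hence locker 5 = E.
Among the 5 still-open variables, A fits only locker 7 (and all 5 values in {A, B, D, F, G} must be used), so locker 7 = A.
The 2 variables locker 4 and locker 6 are confined to {B, F}, which locks those values in; drop them from locker 1.
No further eliminations apply; locker 1 can still be any of D, G.

D, G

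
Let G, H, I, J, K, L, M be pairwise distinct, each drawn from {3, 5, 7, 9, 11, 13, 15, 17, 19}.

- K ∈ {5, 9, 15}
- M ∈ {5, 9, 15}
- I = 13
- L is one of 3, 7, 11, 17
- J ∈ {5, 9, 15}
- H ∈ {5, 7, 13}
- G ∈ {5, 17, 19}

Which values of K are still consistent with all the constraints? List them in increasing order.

5, 9, 15

I has just one choice, so I = 13. So H can't be 13.
The 3 variables J, K, M are confined to {5, 9, 15}, which locks those values in; drop them from G, H.
That leaves H = 7. Remove 7 from L.
No further eliminations apply; K can still be any of 5, 9, 15.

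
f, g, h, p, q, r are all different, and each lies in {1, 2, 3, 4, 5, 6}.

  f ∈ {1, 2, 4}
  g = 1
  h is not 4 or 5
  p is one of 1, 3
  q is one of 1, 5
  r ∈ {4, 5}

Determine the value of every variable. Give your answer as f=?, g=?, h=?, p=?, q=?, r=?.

f=2, g=1, h=6, p=3, q=5, r=4

g's domain is down to {1}, so g = 1. So f, h, p, q can't be 1.
p must be 3 (only option left). Strike 3 from h.
q's domain is down to {5}, so q = 5. Eliminate 5 elsewhere: r.
r has just one choice, so r = 4. Remove 4 from f.
f has just one choice, so f = 2. Strike 2 from h.
h's domain is down to {6}, so h = 6.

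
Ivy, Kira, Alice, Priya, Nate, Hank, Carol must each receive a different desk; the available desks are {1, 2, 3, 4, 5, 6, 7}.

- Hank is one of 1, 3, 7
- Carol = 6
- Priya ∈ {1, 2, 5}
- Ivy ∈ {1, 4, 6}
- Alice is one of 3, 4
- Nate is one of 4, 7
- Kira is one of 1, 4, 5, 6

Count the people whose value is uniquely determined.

Carol's domain is down to {6}, so Carol = 6. So Ivy, Kira can't be 6.
The 6 still-open variables draw from only 6 values {1, 2, 3, 4, 5, 7}, so each is used; only Priya can be 2, hence Priya = 2.
The 5 still-open variables draw from only 5 values {1, 3, 4, 5, 7}, so each is used; only Kira can be 5, hence Kira = 5.
Determined: Kira=5, Priya=2, Carol=6. The other people each still have more than one consistent value. That makes 3.

3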